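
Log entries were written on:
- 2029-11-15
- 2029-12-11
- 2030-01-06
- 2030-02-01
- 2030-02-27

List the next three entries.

2030-03-25, 2030-04-20, 2030-05-16

Gaps between consecutive events: 26, 26, 26, 26 days — a constant 26-day interval.
2030-02-27 + 26 days = 2030-03-25.
2030-03-25 + 26 days = 2030-04-20.
2030-04-20 + 26 days = 2030-05-16.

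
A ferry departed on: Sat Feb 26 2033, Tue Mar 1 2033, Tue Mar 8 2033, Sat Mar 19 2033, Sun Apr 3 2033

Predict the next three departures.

Fri Apr 22 2033, Sun May 15 2033, Sat Jun 11 2033

Intervals are 3, 7, 11, 15 days — an arithmetic progression with common difference 4.
Next gap: 19 days. Sun Apr 3 2033 + 19 days = Fri Apr 22 2033.
Next gap: 23 days. Fri Apr 22 2033 + 23 days = Sun May 15 2033.
Next gap: 27 days. Sun May 15 2033 + 27 days = Sat Jun 11 2033.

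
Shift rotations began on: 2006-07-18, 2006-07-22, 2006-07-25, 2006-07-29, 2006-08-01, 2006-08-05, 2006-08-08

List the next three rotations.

2006-08-12, 2006-08-15, 2006-08-19

Every event lands on a Tuesday or Saturday (gaps cycle 4, 3, 4, 3, 4, 3).
So the schedule is: every Tuesday and Saturday.
The following Saturday is 2006-08-12.
The following Tuesday is 2006-08-15.
Next Saturday: 2006-08-19.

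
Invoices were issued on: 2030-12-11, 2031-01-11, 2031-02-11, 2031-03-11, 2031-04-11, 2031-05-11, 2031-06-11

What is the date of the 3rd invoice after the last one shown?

2031-09-11

Gaps: 31, 31, 28, 31, 30, 31 days — not constant. Every event is on the 11th of the month.
Pattern: the 11th of each month.
Next: July 2031 → 2031-07-11.
Next: August 2031 → 2031-08-11.
September 2031: 2031-09-11.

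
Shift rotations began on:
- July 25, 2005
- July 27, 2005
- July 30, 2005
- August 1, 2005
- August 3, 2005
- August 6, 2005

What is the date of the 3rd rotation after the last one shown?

Every event lands on a Monday or Wednesday or Saturday (gaps cycle 2, 3, 2, 2, 3).
So the schedule is: every Monday, Wednesday and Saturday.
The following Monday is August 8, 2005.
The following Wednesday is August 10, 2005.
Next Saturday: August 13, 2005.

August 13, 2005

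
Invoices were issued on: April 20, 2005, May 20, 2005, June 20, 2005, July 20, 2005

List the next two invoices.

Each date is the 20th; the gaps (30, 31, 30) track the month lengths.
The rule is the 20th of each month.
Next: August 2005 → August 20, 2005.
September 2005: September 20, 2005.

August 20, 2005; September 20, 2005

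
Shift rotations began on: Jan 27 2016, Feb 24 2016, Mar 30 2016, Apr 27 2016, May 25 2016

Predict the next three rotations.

Jun 29 2016, Jul 27 2016, Aug 31 2016

All Wednesdays; the gaps (28, 35, 28, 28) vary with month length.
This is the last Wednesday of each month.
Last Wednesday of June 2016: Jun 29 2016.
Last Wednesday of July 2016: Jul 27 2016.
August 2016 ends with Wednesday Aug 31 2016.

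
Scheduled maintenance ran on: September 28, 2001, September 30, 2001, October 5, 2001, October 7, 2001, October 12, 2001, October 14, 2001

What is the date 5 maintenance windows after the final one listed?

November 2, 2001

Gaps: 2, 5, 2, 5, 2 days — not constant, but cyclic with period 2.
The events fall on every Friday and Sunday.
Next Friday: October 19, 2001.
The following Sunday is October 21, 2001.
The following Friday is October 26, 2001.
The following Sunday is October 28, 2001.
The following Friday is November 2, 2001.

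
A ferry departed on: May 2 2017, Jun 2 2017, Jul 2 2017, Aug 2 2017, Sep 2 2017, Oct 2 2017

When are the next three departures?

Each date is the 2nd; the gaps (31, 30, 31, 31, 30) track the month lengths.
The rule is the 2nd of each month.
November 2017: Nov 2 2017.
December 2017: Dec 2 2017.
Next: January 2018 → Jan 2 2018.

Nov 2 2017, Dec 2 2017, Jan 2 2018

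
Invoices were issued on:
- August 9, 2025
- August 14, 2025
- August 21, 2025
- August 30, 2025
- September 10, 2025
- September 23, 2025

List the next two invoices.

Gaps: 5, 7, 9, 11, 13 days — each gap is 2 larger than the previous one.
Next gap: 15 days. September 23, 2025 + 15 days = October 8, 2025.
Next gap: 17 days. October 8, 2025 + 17 days = October 25, 2025.

October 8, 2025; October 25, 2025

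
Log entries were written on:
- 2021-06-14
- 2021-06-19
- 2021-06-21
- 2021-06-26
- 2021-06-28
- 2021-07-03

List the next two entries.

2021-07-05, 2021-07-10

Gaps: 5, 2, 5, 2, 5 days — not constant, but cyclic with period 2.
The events fall on every Monday and Saturday.
Next Monday: 2021-07-05.
The following Saturday is 2021-07-10.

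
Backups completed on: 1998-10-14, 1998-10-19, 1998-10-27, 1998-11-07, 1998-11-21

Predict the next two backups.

1998-12-08, 1998-12-28

Gaps: 5, 8, 11, 14 days — each gap is 3 larger than the previous one.
Next gap: 17 days. 1998-11-21 + 17 days = 1998-12-08.
Next gap: 20 days. 1998-12-08 + 20 days = 1998-12-28.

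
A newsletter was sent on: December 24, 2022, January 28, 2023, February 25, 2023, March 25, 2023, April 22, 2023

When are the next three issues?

These are Saturdays at 28- or 35-day spacing (35, 28, 28, 28).
The pattern: 4th Saturday of the month.
May 2023 — 4th Saturday is May 27, 2023.
4th Saturday of June 2023: June 24, 2023.
4th Saturday of July 2023: July 22, 2023.

May 27, 2023; June 24, 2023; July 22, 2023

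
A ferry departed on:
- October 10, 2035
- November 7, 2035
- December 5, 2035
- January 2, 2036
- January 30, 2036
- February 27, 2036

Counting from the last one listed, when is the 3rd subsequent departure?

The spacing is 28, 28, 28, 28, 28 days — always 28 days.
February 27, 2036 + 28 days = March 26, 2036.
March 26, 2036 + 28 days = April 23, 2036.
April 23, 2036 + 28 days = May 21, 2036.

May 21, 2036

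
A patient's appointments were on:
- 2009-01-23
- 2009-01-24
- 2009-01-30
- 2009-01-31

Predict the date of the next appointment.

2009-02-06

Every event lands on a Friday or Saturday (gaps cycle 1, 6, 1).
So the schedule is: every Friday and Saturday.
Next Friday: 2009-02-06.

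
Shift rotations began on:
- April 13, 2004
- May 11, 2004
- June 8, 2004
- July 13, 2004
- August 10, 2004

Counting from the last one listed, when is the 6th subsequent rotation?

February 8, 2005

Gaps: 28, 28, 35, 28 days — a mix of 28 and 35. Every date is a Tuesday.
Each is the 2nd Tuesday of its month.
September 2004 — 2nd Tuesday is September 14, 2004.
October 2004 — 2nd Tuesday is October 12, 2004.
2nd Tuesday of November 2004: November 9, 2004.
December 2004 — 2nd Tuesday is December 14, 2004.
2nd Tuesday of January 2005: January 11, 2005.
February 2005 — 2nd Tuesday is February 8, 2005.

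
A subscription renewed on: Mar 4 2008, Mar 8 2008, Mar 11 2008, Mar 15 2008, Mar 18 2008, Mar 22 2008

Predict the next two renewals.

Every event lands on a Tuesday or Saturday (gaps cycle 4, 3, 4, 3, 4).
So the schedule is: every Tuesday and Saturday.
Next Tuesday: Mar 25 2008.
Next Saturday: Mar 29 2008.

Mar 25 2008, Mar 29 2008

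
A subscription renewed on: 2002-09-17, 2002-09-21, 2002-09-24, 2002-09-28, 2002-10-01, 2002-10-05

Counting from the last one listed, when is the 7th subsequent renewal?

Every event lands on a Tuesday or Saturday (gaps cycle 4, 3, 4, 3, 4).
So the schedule is: every Tuesday and Saturday.
Next Tuesday: 2002-10-08.
The following Saturday is 2002-10-12.
Next Tuesday: 2002-10-15.
The following Saturday is 2002-10-19.
The following Tuesday is 2002-10-22.
Next Saturday: 2002-10-26.
Next Tuesday: 2002-10-29.

2002-10-29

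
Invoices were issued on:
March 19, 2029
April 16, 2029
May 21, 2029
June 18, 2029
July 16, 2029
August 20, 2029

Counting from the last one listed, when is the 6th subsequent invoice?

All dates are Mondays, 28, 35, 28, 28, 35 days apart.
Specifically, the 3rd Monday of each month.
3rd Monday of September 2029: September 17, 2029.
October 2029 — 3rd Monday is October 15, 2029.
3rd Monday of November 2029: November 19, 2029.
3rd Monday of December 2029: December 17, 2029.
January 2030 — 3rd Monday is January 21, 2030.
February 2030 — 3rd Monday is February 18, 2030.

February 18, 2030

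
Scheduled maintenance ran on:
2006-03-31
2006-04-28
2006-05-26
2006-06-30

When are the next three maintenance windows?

These are Fridays with 28, 28, 35-day gaps.
Each is the final Friday of its month — 2006-03-31 is past the 28th, so '4th Friday' doesn't fit.
Last Friday of July 2006: 2006-07-28.
Last Friday of August 2006: 2006-08-25.
September 2006 ends with Friday 2006-09-29.

2006-07-28, 2006-08-25, 2006-09-29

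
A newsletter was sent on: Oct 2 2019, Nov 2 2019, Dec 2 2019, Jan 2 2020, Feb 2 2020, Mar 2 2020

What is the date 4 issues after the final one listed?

Each date is the 2nd; the gaps (31, 30, 31, 31, 29) track the month lengths.
The rule is the 2nd of each month.
Next: April 2020 → Apr 2 2020.
May 2020: May 2 2020.
June 2020: Jun 2 2020.
Next: July 2020 → Jul 2 2020.

Jul 2 2020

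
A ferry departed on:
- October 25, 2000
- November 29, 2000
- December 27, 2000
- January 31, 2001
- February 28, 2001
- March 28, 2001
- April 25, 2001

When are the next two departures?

All Wednesdays; the gaps (35, 28, 35, 28, 28, 28) vary with month length.
This is the last Wednesday of each month.
Last Wednesday of May 2001: May 30, 2001.
June 2001 ends with Wednesday June 27, 2001.

May 30, 2001; June 27, 2001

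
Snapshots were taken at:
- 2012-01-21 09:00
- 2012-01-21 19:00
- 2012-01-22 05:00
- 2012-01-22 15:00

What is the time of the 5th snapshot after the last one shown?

2012-01-24 17:00

The interval is a steady 10 hours (10, 10, 10).
2012-01-22 15:00 + 10 h = 2012-01-23 01:00.
2012-01-23 01:00 + 10 h = 2012-01-23 11:00.
2012-01-23 11:00 + 10 h = 2012-01-23 21:00.
2012-01-23 21:00 + 10 h = 2012-01-24 07:00.
2012-01-24 07:00 + 10 h = 2012-01-24 17:00.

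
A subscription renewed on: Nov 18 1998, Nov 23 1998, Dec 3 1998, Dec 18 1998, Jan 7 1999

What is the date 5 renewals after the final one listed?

Intervals are 5, 10, 15, 20 days — an arithmetic progression with common difference 5.
Next gap: 25 days. Jan 7 1999 + 25 days = Feb 1 1999.
Next gap: 30 days. Feb 1 1999 + 30 days = Mar 3 1999.
Next gap: 35 days. Mar 3 1999 + 35 days = Apr 7 1999.
Next gap: 40 days. Apr 7 1999 + 40 days = May 17 1999.
Next gap: 45 days. May 17 1999 + 45 days = Jul 1 1999.

Jul 1 1999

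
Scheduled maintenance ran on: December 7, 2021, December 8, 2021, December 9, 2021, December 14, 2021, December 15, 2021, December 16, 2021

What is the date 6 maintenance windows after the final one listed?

Every event lands on a Tuesday or Wednesday or Thursday (gaps cycle 1, 1, 5, 1, 1).
So the schedule is: every Tuesday, Wednesday and Thursday.
Next Tuesday: December 21, 2021.
Next Wednesday: December 22, 2021.
Next Thursday: December 23, 2021.
Next Tuesday: December 28, 2021.
The following Wednesday is December 29, 2021.
Next Thursday: December 30, 2021.

December 30, 2021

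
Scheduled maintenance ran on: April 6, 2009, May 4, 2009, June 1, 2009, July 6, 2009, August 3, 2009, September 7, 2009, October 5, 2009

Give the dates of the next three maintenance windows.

These are Mondays at 28- or 35-day spacing (28, 28, 35, 28, 35, 28).
The pattern: 1st Monday of the month.
1st Monday of November 2009: November 2, 2009.
December 2009 — 1st Monday is December 7, 2009.
January 2010 — 1st Monday is January 4, 2010.

November 2, 2009; December 7, 2009; January 4, 2010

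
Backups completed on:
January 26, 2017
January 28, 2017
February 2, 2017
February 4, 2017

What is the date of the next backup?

The gap pattern 2, 5, 2 repeats every 2 events.
These are the Thursdays and Saturdays of each week.
Next Thursday: February 9, 2017.

February 9, 2017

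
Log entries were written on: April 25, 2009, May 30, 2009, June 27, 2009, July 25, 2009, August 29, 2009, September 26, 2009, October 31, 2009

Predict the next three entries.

Every date is a Saturday; gaps 35, 28, 28, 35, 28, 35 days.
Each is the last Saturday of its month (at least one falls on the 29th or later, ruling out '4th Saturday').
November 2009 ends with Saturday November 28, 2009.
December 2009 ends with Saturday December 26, 2009.
January 2010 ends with Saturday January 30, 2010.

November 28, 2009; December 26, 2009; January 30, 2010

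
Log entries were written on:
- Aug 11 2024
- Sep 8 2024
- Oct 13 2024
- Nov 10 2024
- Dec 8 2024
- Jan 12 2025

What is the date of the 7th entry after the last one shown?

These are Sundays at 28- or 35-day spacing (28, 35, 28, 28, 35).
The pattern: 2nd Sunday of the month.
February 2025 — 2nd Sunday is Feb 9 2025.
March 2025 — 2nd Sunday is Mar 9 2025.
April 2025 — 2nd Sunday is Apr 13 2025.
May 2025 — 2nd Sunday is May 11 2025.
2nd Sunday of June 2025: Jun 8 2025.
July 2025 — 2nd Sunday is Jul 13 2025.
August 2025 — 2nd Sunday is Aug 10 2025.

Aug 10 2025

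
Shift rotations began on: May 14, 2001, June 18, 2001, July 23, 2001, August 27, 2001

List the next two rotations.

October 1, 2001; November 5, 2001

The spacing is 35, 35, 35 days — always 35 days.
August 27, 2001 + 35 days = October 1, 2001.
October 1, 2001 + 35 days = November 5, 2001.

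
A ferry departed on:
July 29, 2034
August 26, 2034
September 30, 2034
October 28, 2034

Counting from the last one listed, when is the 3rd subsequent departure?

All Saturdays; the gaps (28, 35, 28) vary with month length.
This is the last Saturday of each month.
November 2034 ends with Saturday November 25, 2034.
Last Saturday of December 2034: December 30, 2034.
Last Saturday of January 2035: January 27, 2035.

January 27, 2035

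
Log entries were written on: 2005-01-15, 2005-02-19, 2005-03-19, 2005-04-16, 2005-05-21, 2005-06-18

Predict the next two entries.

These are Saturdays at 28- or 35-day spacing (35, 28, 28, 35, 28).
The pattern: 3rd Saturday of the month.
July 2005 — 3rd Saturday is 2005-07-16.
August 2005 — 3rd Saturday is 2005-08-20.

2005-07-16, 2005-08-20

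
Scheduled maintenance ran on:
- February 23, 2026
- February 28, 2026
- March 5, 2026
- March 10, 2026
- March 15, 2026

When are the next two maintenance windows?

March 20, 2026; March 25, 2026

The spacing is 5, 5, 5, 5 days — always 5 days.
March 15, 2026 + 5 days = March 20, 2026.
March 20, 2026 + 5 days = March 25, 2026.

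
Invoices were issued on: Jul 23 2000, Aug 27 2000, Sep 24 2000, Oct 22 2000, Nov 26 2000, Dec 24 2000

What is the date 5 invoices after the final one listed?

Gaps: 35, 28, 28, 35, 28 days — a mix of 28 and 35. Every date is a Sunday.
Each is the 4th Sunday of its month.
January 2001 — 4th Sunday is Jan 28 2001.
February 2001 — 4th Sunday is Feb 25 2001.
March 2001 — 4th Sunday is Mar 25 2001.
4th Sunday of April 2001: Apr 22 2001.
May 2001 — 4th Sunday is May 27 2001.

May 27 2001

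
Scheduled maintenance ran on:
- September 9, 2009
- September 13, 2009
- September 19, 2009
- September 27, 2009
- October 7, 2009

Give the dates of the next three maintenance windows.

Gaps: 4, 6, 8, 10 days — each gap is 2 larger than the previous one.
Next gap: 12 days. October 7, 2009 + 12 days = October 19, 2009.
Next gap: 14 days. October 19, 2009 + 14 days = November 2, 2009.
Next gap: 16 days. November 2, 2009 + 16 days = November 18, 2009.

October 19, 2009; November 2, 2009; November 18, 2009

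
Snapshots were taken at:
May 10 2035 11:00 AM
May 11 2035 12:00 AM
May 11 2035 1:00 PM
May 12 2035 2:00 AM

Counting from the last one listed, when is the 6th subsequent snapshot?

Spacing: 13, 13, 13 h — constant 13 h.
May 12 2035 2:00 AM + 13 h = May 12 2035 3:00 PM.
May 12 2035 3:00 PM + 13 h = May 13 2035 4:00 AM.
May 13 2035 4:00 AM + 13 h = May 13 2035 5:00 PM.
May 13 2035 5:00 PM + 13 h = May 14 2035 6:00 AM.
May 14 2035 6:00 AM + 13 h = May 14 2035 7:00 PM.
May 14 2035 7:00 PM + 13 h = May 15 2035 8:00 AM.

May 15 2035 8:00 AM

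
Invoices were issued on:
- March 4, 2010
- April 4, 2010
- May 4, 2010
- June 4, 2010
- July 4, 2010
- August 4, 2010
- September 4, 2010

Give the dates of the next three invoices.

Each date is the 4th; the gaps (31, 30, 31, 30, 31, 31) track the month lengths.
The rule is the 4th of each month.
October 2010: October 4, 2010.
November 2010: November 4, 2010.
Next: December 2010 → December 4, 2010.

October 4, 2010; November 4, 2010; December 4, 2010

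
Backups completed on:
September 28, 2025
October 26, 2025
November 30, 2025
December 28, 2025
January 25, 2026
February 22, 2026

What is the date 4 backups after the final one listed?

June 28, 2026

All Sundays; the gaps (28, 35, 28, 28, 28) vary with month length.
This is the last Sunday of each month.
March 2026 ends with Sunday March 29, 2026.
April 2026 ends with Sunday April 26, 2026.
May 2026 ends with Sunday May 31, 2026.
June 2026 ends with Sunday June 28, 2026.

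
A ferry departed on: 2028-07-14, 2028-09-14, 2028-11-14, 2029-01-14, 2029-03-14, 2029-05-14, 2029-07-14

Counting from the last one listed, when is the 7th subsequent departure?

The day-of-month is always 14 (62, 61, 61, 59, 61, 61 days between events).
So this recurs on the 14th of every 2 months.
Next: September 2029 → 2029-09-14.
November 2029: 2029-11-14.
Next: January 2030 → 2030-01-14.
Next: March 2030 → 2030-03-14.
May 2030: 2030-05-14.
Next: July 2030 → 2030-07-14.
Next: September 2030 → 2030-09-14.

2030-09-14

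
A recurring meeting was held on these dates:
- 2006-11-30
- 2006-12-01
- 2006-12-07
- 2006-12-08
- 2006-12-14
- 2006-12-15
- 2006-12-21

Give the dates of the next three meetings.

Gaps: 1, 6, 1, 6, 1, 6 days — not constant, but cyclic with period 2.
The events fall on every Thursday and Friday.
Next Friday: 2006-12-22.
Next Thursday: 2006-12-28.
The following Friday is 2006-12-29.

2006-12-22, 2006-12-28, 2006-12-29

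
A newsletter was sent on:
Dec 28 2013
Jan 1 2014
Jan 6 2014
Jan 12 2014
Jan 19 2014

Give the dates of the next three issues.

Intervals are 4, 5, 6, 7 days — an arithmetic progression with common difference 1.
Next gap: 8 days. Jan 19 2014 + 8 days = Jan 27 2014.
Next gap: 9 days. Jan 27 2014 + 9 days = Feb 5 2014.
Next gap: 10 days. Feb 5 2014 + 10 days = Feb 15 2014.

Jan 27 2014, Feb 5 2014, Feb 15 2014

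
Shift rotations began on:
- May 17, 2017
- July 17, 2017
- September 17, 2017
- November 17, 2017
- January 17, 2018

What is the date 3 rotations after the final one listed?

July 17, 2018

The day-of-month is always 17 (61, 62, 61, 61 days between events).
So this recurs on the 17th of every 2 months.
March 2018: March 17, 2018.
Next: May 2018 → May 17, 2018.
Next: July 2018 → July 17, 2018.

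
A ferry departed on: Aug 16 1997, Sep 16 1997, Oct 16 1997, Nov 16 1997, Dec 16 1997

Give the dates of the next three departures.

Jan 16 1998, Feb 16 1998, Mar 16 1998

The day-of-month is always 16 (31, 30, 31, 30 days between events).
So this recurs on the 16th of each month.
January 1998: Jan 16 1998.
Next: February 1998 → Feb 16 1998.
Next: March 1998 → Mar 16 1998.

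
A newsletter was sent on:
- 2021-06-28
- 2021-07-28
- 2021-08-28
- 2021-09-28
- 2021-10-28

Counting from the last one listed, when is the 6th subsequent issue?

2022-04-28

Gaps: 30, 31, 31, 30 days — not constant. Every event is on the 28th of the month.
Pattern: the 28th of each month.
November 2021: 2021-11-28.
Next: December 2021 → 2021-12-28.
January 2022: 2022-01-28.
February 2022: 2022-02-28.
Next: March 2022 → 2022-03-28.
Next: April 2022 → 2022-04-28.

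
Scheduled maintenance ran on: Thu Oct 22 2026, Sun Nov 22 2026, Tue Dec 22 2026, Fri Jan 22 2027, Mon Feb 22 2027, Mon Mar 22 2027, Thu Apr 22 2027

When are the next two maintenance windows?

The day-of-month is always 22 (31, 30, 31, 31, 28, 31 days between events).
So this recurs on the 22nd of each month.
May 2027: Sat May 22 2027.
Next: June 2027 → Tue Jun 22 2027.

Sat May 22 2027, Tue Jun 22 2027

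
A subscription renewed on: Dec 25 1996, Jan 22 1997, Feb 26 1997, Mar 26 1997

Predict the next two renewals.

Apr 23 1997, May 28 1997

Gaps: 28, 35, 28 days — a mix of 28 and 35. Every date is a Wednesday.
Each is the 4th Wednesday of its month.
4th Wednesday of April 1997: Apr 23 1997.
4th Wednesday of May 1997: May 28 1997.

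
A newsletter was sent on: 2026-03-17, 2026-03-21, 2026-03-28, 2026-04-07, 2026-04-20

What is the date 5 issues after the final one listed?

Intervals are 4, 7, 10, 13 days — an arithmetic progression with common difference 3.
Next gap: 16 days. 2026-04-20 + 16 days = 2026-05-06.
Next gap: 19 days. 2026-05-06 + 19 days = 2026-05-25.
Next gap: 22 days. 2026-05-25 + 22 days = 2026-06-16.
Next gap: 25 days. 2026-06-16 + 25 days = 2026-07-11.
Next gap: 28 days. 2026-07-11 + 28 days = 2026-08-08.

2026-08-08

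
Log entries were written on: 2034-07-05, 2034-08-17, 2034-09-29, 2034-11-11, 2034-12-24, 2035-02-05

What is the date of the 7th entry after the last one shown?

2035-12-03

The spacing is 43, 43, 43, 43, 43 days — always 43 days.
2035-02-05 + 43 days = 2035-03-20.
2035-03-20 + 43 days = 2035-05-02.
2035-05-02 + 43 days = 2035-06-14.
2035-06-14 + 43 days = 2035-07-27.
2035-07-27 + 43 days = 2035-09-08.
2035-09-08 + 43 days = 2035-10-21.
2035-10-21 + 43 days = 2035-12-03.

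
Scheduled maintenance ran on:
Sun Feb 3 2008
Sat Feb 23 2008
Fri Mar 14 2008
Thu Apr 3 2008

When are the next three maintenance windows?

The spacing is 20, 20, 20 days — always 20 days.
Thu Apr 3 2008 + 20 days = Wed Apr 23 2008.
Wed Apr 23 2008 + 20 days = Tue May 13 2008.
Tue May 13 2008 + 20 days = Mon Jun 2 2008.

Wed Apr 23 2008, Tue May 13 2008, Mon Jun 2 2008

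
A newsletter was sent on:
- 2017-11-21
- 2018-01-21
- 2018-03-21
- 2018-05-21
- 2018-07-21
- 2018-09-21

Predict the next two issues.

Gaps: 61, 59, 61, 61, 62 days — not constant. Every event is on the 21st of the month.
Pattern: the 21st of every 2 months.
November 2018: 2018-11-21.
January 2019: 2019-01-21.

2018-11-21, 2019-01-21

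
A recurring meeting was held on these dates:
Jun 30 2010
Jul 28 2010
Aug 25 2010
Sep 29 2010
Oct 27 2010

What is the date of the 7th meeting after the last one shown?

May 25 2011

These are Wednesdays with 28, 28, 35, 28-day gaps.
Each is the final Wednesday of its month — Jun 30 2010 is past the 28th, so '4th Wednesday' doesn't fit.
November 2010 ends with Wednesday Nov 24 2010.
Last Wednesday of December 2010: Dec 29 2010.
January 2011 ends with Wednesday Jan 26 2011.
Last Wednesday of February 2011: Feb 23 2011.
March 2011 ends with Wednesday Mar 30 2011.
April 2011 ends with Wednesday Apr 27 2011.
May 2011 ends with Wednesday May 25 2011.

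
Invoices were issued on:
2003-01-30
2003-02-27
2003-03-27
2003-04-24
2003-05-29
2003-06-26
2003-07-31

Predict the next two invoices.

Every date is a Thursday; gaps 28, 28, 28, 35, 28, 35 days.
Each is the last Thursday of its month (at least one falls on the 29th or later, ruling out '4th Thursday').
August 2003 ends with Thursday 2003-08-28.
Last Thursday of September 2003: 2003-09-25.

2003-08-28, 2003-09-25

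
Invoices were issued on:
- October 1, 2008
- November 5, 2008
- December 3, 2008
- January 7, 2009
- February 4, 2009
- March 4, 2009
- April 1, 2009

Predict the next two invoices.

May 6, 2009; June 3, 2009

Gaps: 35, 28, 35, 28, 28, 28 days — a mix of 28 and 35. Every date is a Wednesday.
Each is the 1st Wednesday of its month.
May 2009 — 1st Wednesday is May 6, 2009.
1st Wednesday of June 2009: June 3, 2009.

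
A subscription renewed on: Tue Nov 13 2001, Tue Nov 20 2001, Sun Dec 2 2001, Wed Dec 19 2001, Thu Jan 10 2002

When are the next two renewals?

Wed Feb 6 2002, Sun Mar 10 2002

Gaps: 7, 12, 17, 22 days — each gap is 5 larger than the previous one.
Next gap: 27 days. Thu Jan 10 2002 + 27 days = Wed Feb 6 2002.
Next gap: 32 days. Wed Feb 6 2002 + 32 days = Sun Mar 10 2002.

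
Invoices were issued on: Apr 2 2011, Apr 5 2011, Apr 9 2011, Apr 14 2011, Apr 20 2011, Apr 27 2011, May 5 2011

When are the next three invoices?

Gaps: 3, 4, 5, 6, 7, 8 days — each gap is 1 larger than the previous one.
Next gap: 9 days. May 5 2011 + 9 days = May 14 2011.
Next gap: 10 days. May 14 2011 + 10 days = May 24 2011.
Next gap: 11 days. May 24 2011 + 11 days = Jun 4 2011.

May 14 2011, May 24 2011, Jun 4 2011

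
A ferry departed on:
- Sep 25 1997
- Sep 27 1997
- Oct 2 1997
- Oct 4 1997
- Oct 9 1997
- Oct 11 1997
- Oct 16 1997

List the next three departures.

Oct 18 1997, Oct 23 1997, Oct 25 1997

Gaps: 2, 5, 2, 5, 2, 5 days — not constant, but cyclic with period 2.
The events fall on every Thursday and Saturday.
The following Saturday is Oct 18 1997.
The following Thursday is Oct 23 1997.
Next Saturday: Oct 25 1997.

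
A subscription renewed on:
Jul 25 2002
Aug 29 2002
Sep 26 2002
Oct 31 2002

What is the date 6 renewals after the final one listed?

Apr 24 2003

These are Thursdays with 35, 28, 35-day gaps.
Each is the final Thursday of its month — Aug 29 2002 is past the 28th, so '4th Thursday' doesn't fit.
November 2002 ends with Thursday Nov 28 2002.
December 2002 ends with Thursday Dec 26 2002.
January 2003 ends with Thursday Jan 30 2003.
Last Thursday of February 2003: Feb 27 2003.
Last Thursday of March 2003: Mar 27 2003.
Last Thursday of April 2003: Apr 24 2003.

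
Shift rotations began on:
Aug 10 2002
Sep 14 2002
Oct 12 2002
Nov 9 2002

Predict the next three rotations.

Dec 14 2002, Jan 11 2003, Feb 8 2003

These are Saturdays at 28- or 35-day spacing (35, 28, 28).
The pattern: 2nd Saturday of the month.
2nd Saturday of December 2002: Dec 14 2002.
January 2003 — 2nd Saturday is Jan 11 2003.
February 2003 — 2nd Saturday is Feb 8 2003.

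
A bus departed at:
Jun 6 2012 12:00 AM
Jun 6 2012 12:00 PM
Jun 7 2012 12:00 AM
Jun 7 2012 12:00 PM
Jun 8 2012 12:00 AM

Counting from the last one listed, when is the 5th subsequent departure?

The interval is a steady 12 hours (12, 12, 12, 12).
Jun 8 2012 12:00 AM + 12 h = Jun 8 2012 12:00 PM.
Jun 8 2012 12:00 PM + 12 h = Jun 9 2012 12:00 AM.
Jun 9 2012 12:00 AM + 12 h = Jun 9 2012 12:00 PM.
Jun 9 2012 12:00 PM + 12 h = Jun 10 2012 12:00 AM.
Jun 10 2012 12:00 AM + 12 h = Jun 10 2012 12:00 PM.

Jun 10 2012 12:00 PM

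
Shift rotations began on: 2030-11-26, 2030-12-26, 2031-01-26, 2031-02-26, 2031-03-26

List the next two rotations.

Gaps: 30, 31, 31, 28 days — not constant. Every event is on the 26th of the month.
Pattern: the 26th of each month.
Next: April 2031 → 2031-04-26.
May 2031: 2031-05-26.

2031-04-26, 2031-05-26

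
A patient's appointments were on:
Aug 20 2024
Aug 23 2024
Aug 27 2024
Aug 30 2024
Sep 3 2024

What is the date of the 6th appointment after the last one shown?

Gaps: 3, 4, 3, 4 days — not constant, but cyclic with period 2.
The events fall on every Tuesday and Friday.
The following Friday is Sep 6 2024.
Next Tuesday: Sep 10 2024.
Next Friday: Sep 13 2024.
Next Tuesday: Sep 17 2024.
The following Friday is Sep 20 2024.
The following Tuesday is Sep 24 2024.

Sep 24 2024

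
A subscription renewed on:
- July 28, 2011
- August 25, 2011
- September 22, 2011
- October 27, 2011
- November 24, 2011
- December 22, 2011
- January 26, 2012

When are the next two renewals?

February 23, 2012; March 22, 2012

All dates are Thursdays, 28, 28, 35, 28, 28, 35 days apart.
Specifically, the 4th Thursday of each month.
4th Thursday of February 2012: February 23, 2012.
March 2012 — 4th Thursday is March 22, 2012.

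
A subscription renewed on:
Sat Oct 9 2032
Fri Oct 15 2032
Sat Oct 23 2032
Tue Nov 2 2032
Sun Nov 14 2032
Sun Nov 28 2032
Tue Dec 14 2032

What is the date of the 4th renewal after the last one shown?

The spacing grows by 2 each time: 6, 8, 10, 12, 14, 16 days.
Next gap: 18 days. Tue Dec 14 2032 + 18 days = Sat Jan 1 2033.
Next gap: 20 days. Sat Jan 1 2033 + 20 days = Fri Jan 21 2033.
Next gap: 22 days. Fri Jan 21 2033 + 22 days = Sat Feb 12 2033.
Next gap: 24 days. Sat Feb 12 2033 + 24 days = Tue Mar 8 2033.

Tue Mar 8 2033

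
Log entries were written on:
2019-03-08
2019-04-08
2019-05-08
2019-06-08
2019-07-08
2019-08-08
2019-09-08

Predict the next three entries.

The day-of-month is always 8 (31, 30, 31, 30, 31, 31 days between events).
So this recurs on the 8th of each month.
Next: October 2019 → 2019-10-08.
Next: November 2019 → 2019-11-08.
Next: December 2019 → 2019-12-08.

2019-10-08, 2019-11-08, 2019-12-08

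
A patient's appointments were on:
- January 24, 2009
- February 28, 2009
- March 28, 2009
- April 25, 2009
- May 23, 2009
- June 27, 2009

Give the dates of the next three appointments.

These are Saturdays at 28- or 35-day spacing (35, 28, 28, 28, 35).
The pattern: 4th Saturday of the month.
July 2009 — 4th Saturday is July 25, 2009.
4th Saturday of August 2009: August 22, 2009.
4th Saturday of September 2009: September 26, 2009.

July 25, 2009; August 22, 2009; September 26, 2009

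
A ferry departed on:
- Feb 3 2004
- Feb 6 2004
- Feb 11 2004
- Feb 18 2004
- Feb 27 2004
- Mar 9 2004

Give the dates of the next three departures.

The spacing grows by 2 each time: 3, 5, 7, 9, 11 days.
Next gap: 13 days. Mar 9 2004 + 13 days = Mar 22 2004.
Next gap: 15 days. Mar 22 2004 + 15 days = Apr 6 2004.
Next gap: 17 days. Apr 6 2004 + 17 days = Apr 23 2004.

Mar 22 2004, Apr 6 2004, Apr 23 2004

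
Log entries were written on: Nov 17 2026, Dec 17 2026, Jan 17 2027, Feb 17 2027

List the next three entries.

Mar 17 2027, Apr 17 2027, May 17 2027

Each date is the 17th; the gaps (30, 31, 31) track the month lengths.
The rule is the 17th of each month.
Next: March 2027 → Mar 17 2027.
April 2027: Apr 17 2027.
May 2027: May 17 2027.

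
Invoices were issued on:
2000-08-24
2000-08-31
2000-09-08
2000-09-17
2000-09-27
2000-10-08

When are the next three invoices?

2000-10-20, 2000-11-02, 2000-11-16

Gaps: 7, 8, 9, 10, 11 days — each gap is 1 larger than the previous one.
Next gap: 12 days. 2000-10-08 + 12 days = 2000-10-20.
Next gap: 13 days. 2000-10-20 + 13 days = 2000-11-02.
Next gap: 14 days. 2000-11-02 + 14 days = 2000-11-16.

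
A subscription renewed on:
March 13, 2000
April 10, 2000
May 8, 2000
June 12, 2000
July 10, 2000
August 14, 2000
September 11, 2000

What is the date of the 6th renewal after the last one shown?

March 12, 2001

Gaps: 28, 28, 35, 28, 35, 28 days — a mix of 28 and 35. Every date is a Monday.
Each is the 2nd Monday of its month.
2nd Monday of October 2000: October 9, 2000.
November 2000 — 2nd Monday is November 13, 2000.
2nd Monday of December 2000: December 11, 2000.
January 2001 — 2nd Monday is January 8, 2001.
2nd Monday of February 2001: February 12, 2001.
2nd Monday of March 2001: March 12, 2001.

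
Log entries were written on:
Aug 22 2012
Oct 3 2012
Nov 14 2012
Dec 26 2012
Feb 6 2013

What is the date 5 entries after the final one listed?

Sep 4 2013

Gaps between consecutive events: 42, 42, 42, 42 days — a constant 42-day interval.
Feb 6 2013 + 42 days = Mar 20 2013.
Mar 20 2013 + 42 days = May 1 2013.
May 1 2013 + 42 days = Jun 12 2013.
Jun 12 2013 + 42 days = Jul 24 2013.
Jul 24 2013 + 42 days = Sep 4 2013.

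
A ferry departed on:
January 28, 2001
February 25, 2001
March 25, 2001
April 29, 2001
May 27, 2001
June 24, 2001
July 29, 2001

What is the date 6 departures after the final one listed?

January 27, 2002

These are Sundays with 28, 28, 35, 28, 28, 35-day gaps.
Each is the final Sunday of its month — April 29, 2001 is past the 28th, so '4th Sunday' doesn't fit.
Last Sunday of August 2001: August 26, 2001.
September 2001 ends with Sunday September 30, 2001.
Last Sunday of October 2001: October 28, 2001.
Last Sunday of November 2001: November 25, 2001.
December 2001 ends with Sunday December 30, 2001.
Last Sunday of January 2002: January 27, 2002.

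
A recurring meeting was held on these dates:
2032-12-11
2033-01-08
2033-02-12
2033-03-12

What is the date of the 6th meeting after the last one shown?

2033-09-10

All dates are Saturdays, 28, 35, 28 days apart.
Specifically, the 2nd Saturday of each month.
2nd Saturday of April 2033: 2033-04-09.
2nd Saturday of May 2033: 2033-05-14.
June 2033 — 2nd Saturday is 2033-06-11.
July 2033 — 2nd Saturday is 2033-07-09.
2nd Saturday of August 2033: 2033-08-13.
September 2033 — 2nd Saturday is 2033-09-10.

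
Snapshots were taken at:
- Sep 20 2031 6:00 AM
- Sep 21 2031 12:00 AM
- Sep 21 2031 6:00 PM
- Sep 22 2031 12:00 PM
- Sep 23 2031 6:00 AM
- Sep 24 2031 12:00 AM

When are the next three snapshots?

Gaps: 18, 18, 18, 18, 18 hours — each event is 18 hours after the previous one.
Sep 24 2031 12:00 AM + 18 h = Sep 24 2031 6:00 PM.
Sep 24 2031 6:00 PM + 18 h = Sep 25 2031 12:00 PM.
Sep 25 2031 12:00 PM + 18 h = Sep 26 2031 6:00 AM.

Sep 24 2031 6:00 PM, Sep 25 2031 12:00 PM, Sep 26 2031 6:00 AM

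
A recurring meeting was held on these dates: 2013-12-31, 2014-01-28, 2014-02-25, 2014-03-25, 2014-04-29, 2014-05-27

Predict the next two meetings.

All Tuesdays; the gaps (28, 28, 28, 35, 28) vary with month length.
This is the last Tuesday of each month.
June 2014 ends with Tuesday 2014-06-24.
Last Tuesday of July 2014: 2014-07-29.

2014-06-24, 2014-07-29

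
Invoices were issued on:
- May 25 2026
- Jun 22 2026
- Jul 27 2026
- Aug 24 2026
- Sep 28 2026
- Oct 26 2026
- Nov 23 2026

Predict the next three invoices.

Dec 28 2026, Jan 25 2027, Feb 22 2027

Gaps: 28, 35, 28, 35, 28, 28 days — a mix of 28 and 35. Every date is a Monday.
Each is the 4th Monday of its month.
December 2026 — 4th Monday is Dec 28 2026.
January 2027 — 4th Monday is Jan 25 2027.
4th Monday of February 2027: Feb 22 2027.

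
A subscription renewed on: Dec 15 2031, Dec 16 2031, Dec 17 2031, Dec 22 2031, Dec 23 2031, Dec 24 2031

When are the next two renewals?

Dec 29 2031, Dec 30 2031

Every event lands on a Monday or Tuesday or Wednesday (gaps cycle 1, 1, 5, 1, 1).
So the schedule is: every Monday, Tuesday and Wednesday.
The following Monday is Dec 29 2031.
The following Tuesday is Dec 30 2031.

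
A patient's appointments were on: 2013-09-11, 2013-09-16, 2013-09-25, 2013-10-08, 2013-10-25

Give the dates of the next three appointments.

2013-11-15, 2013-12-10, 2014-01-08

Gaps: 5, 9, 13, 17 days — each gap is 4 larger than the previous one.
Next gap: 21 days. 2013-10-25 + 21 days = 2013-11-15.
Next gap: 25 days. 2013-11-15 + 25 days = 2013-12-10.
Next gap: 29 days. 2013-12-10 + 29 days = 2014-01-08.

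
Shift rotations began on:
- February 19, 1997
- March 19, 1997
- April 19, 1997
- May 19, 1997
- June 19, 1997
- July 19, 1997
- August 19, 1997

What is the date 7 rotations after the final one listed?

March 19, 1998

Each date is the 19th; the gaps (28, 31, 30, 31, 30, 31) track the month lengths.
The rule is the 19th of each month.
Next: September 1997 → September 19, 1997.
October 1997: October 19, 1997.
Next: November 1997 → November 19, 1997.
Next: December 1997 → December 19, 1997.
Next: January 1998 → January 19, 1998.
February 1998: February 19, 1998.
Next: March 1998 → March 19, 1998.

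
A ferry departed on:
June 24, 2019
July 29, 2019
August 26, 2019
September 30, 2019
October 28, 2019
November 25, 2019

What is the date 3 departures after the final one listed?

These are Mondays with 35, 28, 35, 28, 28-day gaps.
Each is the final Monday of its month — July 29, 2019 is past the 28th, so '4th Monday' doesn't fit.
December 2019 ends with Monday December 30, 2019.
Last Monday of January 2020: January 27, 2020.
February 2020 ends with Monday February 24, 2020.

February 24, 2020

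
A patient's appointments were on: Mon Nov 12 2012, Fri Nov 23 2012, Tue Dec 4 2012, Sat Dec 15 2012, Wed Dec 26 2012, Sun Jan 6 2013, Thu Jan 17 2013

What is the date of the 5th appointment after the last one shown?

Wed Mar 13 2013

The spacing is 11, 11, 11, 11, 11, 11 days — always 11 days.
Thu Jan 17 2013 + 11 days = Mon Jan 28 2013.
Mon Jan 28 2013 + 11 days = Fri Feb 8 2013.
Fri Feb 8 2013 + 11 days = Tue Feb 19 2013.
Tue Feb 19 2013 + 11 days = Sat Mar 2 2013.
Sat Mar 2 2013 + 11 days = Wed Mar 13 2013.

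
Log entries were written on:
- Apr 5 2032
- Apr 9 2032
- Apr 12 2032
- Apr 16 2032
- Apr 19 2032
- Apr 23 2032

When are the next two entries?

The gap pattern 4, 3, 4, 3, 4 repeats every 2 events.
These are the Mondays and Fridays of each week.
Next Monday: Apr 26 2032.
Next Friday: Apr 30 2032.

Apr 26 2032, Apr 30 2032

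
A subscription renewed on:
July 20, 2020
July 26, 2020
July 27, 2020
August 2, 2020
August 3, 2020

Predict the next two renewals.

The gap pattern 6, 1, 6, 1 repeats every 2 events.
These are the Mondays and Sundays of each week.
Next Sunday: August 9, 2020.
Next Monday: August 10, 2020.

August 9, 2020; August 10, 2020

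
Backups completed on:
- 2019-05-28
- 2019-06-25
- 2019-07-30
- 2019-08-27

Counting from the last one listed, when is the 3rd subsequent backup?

All Tuesdays; the gaps (28, 35, 28) vary with month length.
This is the last Tuesday of each month.
Last Tuesday of September 2019: 2019-09-24.
Last Tuesday of October 2019: 2019-10-29.
Last Tuesday of November 2019: 2019-11-26.

2019-11-26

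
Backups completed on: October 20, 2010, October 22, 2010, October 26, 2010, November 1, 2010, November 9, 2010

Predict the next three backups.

The spacing grows by 2 each time: 2, 4, 6, 8 days.
Next gap: 10 days. November 9, 2010 + 10 days = November 19, 2010.
Next gap: 12 days. November 19, 2010 + 12 days = December 1, 2010.
Next gap: 14 days. December 1, 2010 + 14 days = December 15, 2010.

November 19, 2010; December 1, 2010; December 15, 2010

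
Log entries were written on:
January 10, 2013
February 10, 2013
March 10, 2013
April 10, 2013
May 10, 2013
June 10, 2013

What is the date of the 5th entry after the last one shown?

November 10, 2013

The day-of-month is always 10 (31, 28, 31, 30, 31 days between events).
So this recurs on the 10th of each month.
Next: July 2013 → July 10, 2013.
August 2013: August 10, 2013.
Next: September 2013 → September 10, 2013.
October 2013: October 10, 2013.
November 2013: November 10, 2013.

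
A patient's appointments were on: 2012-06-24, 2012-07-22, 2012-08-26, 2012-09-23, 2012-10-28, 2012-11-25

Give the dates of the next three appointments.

2012-12-23, 2013-01-27, 2013-02-24

Gaps: 28, 35, 28, 35, 28 days — a mix of 28 and 35. Every date is a Sunday.
Each is the 4th Sunday of its month.
4th Sunday of December 2012: 2012-12-23.
January 2013 — 4th Sunday is 2013-01-27.
February 2013 — 4th Sunday is 2013-02-24.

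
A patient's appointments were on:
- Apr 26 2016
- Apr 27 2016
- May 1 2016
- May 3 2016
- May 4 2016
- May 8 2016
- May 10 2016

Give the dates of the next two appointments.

Every event lands on a Tuesday or Wednesday or Sunday (gaps cycle 1, 4, 2, 1, 4, 2).
So the schedule is: every Tuesday, Wednesday and Sunday.
The following Wednesday is May 11 2016.
The following Sunday is May 15 2016.

May 11 2016, May 15 2016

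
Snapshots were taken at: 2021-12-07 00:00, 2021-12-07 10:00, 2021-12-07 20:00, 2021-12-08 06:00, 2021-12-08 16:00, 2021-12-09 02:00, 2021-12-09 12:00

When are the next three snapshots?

Gaps: 10, 10, 10, 10, 10, 10 hours — each event is 10 hours after the previous one.
2021-12-09 12:00 + 10 h = 2021-12-09 22:00.
2021-12-09 22:00 + 10 h = 2021-12-10 08:00.
2021-12-10 08:00 + 10 h = 2021-12-10 18:00.

2021-12-09 22:00, 2021-12-10 08:00, 2021-12-10 18:00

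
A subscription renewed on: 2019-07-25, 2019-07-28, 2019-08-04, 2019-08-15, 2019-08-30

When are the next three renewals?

2019-09-18, 2019-10-11, 2019-11-07

Intervals are 3, 7, 11, 15 days — an arithmetic progression with common difference 4.
Next gap: 19 days. 2019-08-30 + 19 days = 2019-09-18.
Next gap: 23 days. 2019-09-18 + 23 days = 2019-10-11.
Next gap: 27 days. 2019-10-11 + 27 days = 2019-11-07.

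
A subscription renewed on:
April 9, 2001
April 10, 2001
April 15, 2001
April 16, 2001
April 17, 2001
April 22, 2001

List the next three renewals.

April 23, 2001; April 24, 2001; April 29, 2001

Gaps: 1, 5, 1, 1, 5 days — not constant, but cyclic with period 3.
The events fall on every Monday, Tuesday and Sunday.
Next Monday: April 23, 2001.
The following Tuesday is April 24, 2001.
Next Sunday: April 29, 2001.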